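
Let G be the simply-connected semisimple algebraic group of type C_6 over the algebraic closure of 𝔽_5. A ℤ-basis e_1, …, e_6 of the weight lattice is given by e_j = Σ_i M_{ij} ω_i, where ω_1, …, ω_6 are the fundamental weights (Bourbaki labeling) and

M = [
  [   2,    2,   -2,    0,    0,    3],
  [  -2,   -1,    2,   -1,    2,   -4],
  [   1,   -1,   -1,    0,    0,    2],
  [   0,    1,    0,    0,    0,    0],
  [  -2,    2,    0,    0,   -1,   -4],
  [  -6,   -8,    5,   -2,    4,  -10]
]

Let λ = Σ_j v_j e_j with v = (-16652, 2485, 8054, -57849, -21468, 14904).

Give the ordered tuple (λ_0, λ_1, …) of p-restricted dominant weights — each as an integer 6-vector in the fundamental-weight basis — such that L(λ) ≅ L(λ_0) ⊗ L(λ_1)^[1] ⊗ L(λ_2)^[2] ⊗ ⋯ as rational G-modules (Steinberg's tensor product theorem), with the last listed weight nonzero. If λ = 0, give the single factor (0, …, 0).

((0, 4, 2, 0, 1, 3), (4, 4, 3, 2, 0, 2), (0, 3, 4, 4, 0, 3), (2, 2, 0, 4, 1, 3), (0, 3, 4, 3, 0, 1))

In the fundamental-weight basis, λ has coordinates c = M·v (v = (-16652, 2485, 8054, -57849, -21468, 14904)):
  c_1 = (2)·(-16652) + 2·2485 + (-2)·(8054) + (0)·(-57849) + (0)·(-21468) + 3·14904 = 270
  c_2 = (-2)·(-16652) + (-1)·(2485) + 2·8054 + (-1)·(-57849) + (2)·(-21468) + (-4)·(14904) = 2224
  c_3 = (1)·(-16652) + (-1)·(2485) + (-1)·(8054) + (0)·(-57849) + (0)·(-21468) + 2·14904 = 2617
  c_4 = (0)·(-16652) + 1·2485 + 0·8054 + (0)·(-57849) + (0)·(-21468) + 0·14904 = 2485
  c_5 = (-2)·(-16652) + 2·2485 + 0·8054 + (0)·(-57849) + (-1)·(-21468) + (-4)·(14904) = 126
  c_6 = (-6)·(-16652) + (-8)·(2485) + 5·8054 + (-2)·(-57849) + (4)·(-21468) + (-10)·(14904) = 1088
Expand coordinatewise in base 5:
  c_1 = 270 = 0·5^0 + 4·5^1 + 0·5^2 + 2·5^3
  c_2 = 2224 = 4·5^0 + 4·5^1 + 3·5^2 + 2·5^3 + 3·5^4
  c_3 = 2617 = 2·5^0 + 3·5^1 + 4·5^2 + 0·5^3 + 4·5^4
  c_4 = 2485 = 0·5^0 + 2·5^1 + 4·5^2 + 4·5^3 + 3·5^4
  c_5 = 126 = 1·5^0 + 0·5^1 + 0·5^2 + 1·5^3
  c_6 = 1088 = 3·5^0 + 2·5^1 + 3·5^2 + 3·5^3 + 1·5^4
λ_0 = (0, 4, 2, 0, 1, 3)
λ_1 = (4, 4, 3, 2, 0, 2)
λ_2 = (0, 3, 4, 4, 0, 3)
λ_3 = (2, 2, 0, 4, 1, 3)
λ_4 = (0, 3, 4, 3, 0, 1)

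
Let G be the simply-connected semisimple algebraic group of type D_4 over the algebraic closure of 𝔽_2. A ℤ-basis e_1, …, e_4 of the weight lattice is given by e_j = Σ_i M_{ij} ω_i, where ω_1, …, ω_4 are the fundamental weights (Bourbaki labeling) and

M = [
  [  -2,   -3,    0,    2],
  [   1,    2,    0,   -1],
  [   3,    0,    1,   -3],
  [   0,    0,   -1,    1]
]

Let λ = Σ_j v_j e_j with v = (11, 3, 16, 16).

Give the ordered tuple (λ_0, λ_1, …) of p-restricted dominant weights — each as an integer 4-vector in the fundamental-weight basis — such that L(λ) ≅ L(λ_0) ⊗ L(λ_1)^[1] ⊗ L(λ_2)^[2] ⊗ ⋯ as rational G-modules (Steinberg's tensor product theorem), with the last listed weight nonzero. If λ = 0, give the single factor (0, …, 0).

((1, 1, 1, 0),)

ω-coordinates c = M·v, v = (11, 3, 16, 16):
  c_1 = (-2)·(11) + (-3)·(3) + 0·16 + 2·16 = 1
  c_2 = 1·11 + 2·3 + 0·16 + (-1)·(16) = 1
  c_3 = 3·11 + 0·3 + 1·16 + (-3)·(16) = 1
  c_4 = 0·11 + 0·3 + (-1)·(16) + 1·16 = 0
Writing each c_i in base p = 2:
  c_1 = 1 = 1·2^0
  c_2 = 1 = 1·2^0
  c_3 = 1 = 1·2^0
  c_4 = 0
Factor λ_0 = (1, 1, 1, 0)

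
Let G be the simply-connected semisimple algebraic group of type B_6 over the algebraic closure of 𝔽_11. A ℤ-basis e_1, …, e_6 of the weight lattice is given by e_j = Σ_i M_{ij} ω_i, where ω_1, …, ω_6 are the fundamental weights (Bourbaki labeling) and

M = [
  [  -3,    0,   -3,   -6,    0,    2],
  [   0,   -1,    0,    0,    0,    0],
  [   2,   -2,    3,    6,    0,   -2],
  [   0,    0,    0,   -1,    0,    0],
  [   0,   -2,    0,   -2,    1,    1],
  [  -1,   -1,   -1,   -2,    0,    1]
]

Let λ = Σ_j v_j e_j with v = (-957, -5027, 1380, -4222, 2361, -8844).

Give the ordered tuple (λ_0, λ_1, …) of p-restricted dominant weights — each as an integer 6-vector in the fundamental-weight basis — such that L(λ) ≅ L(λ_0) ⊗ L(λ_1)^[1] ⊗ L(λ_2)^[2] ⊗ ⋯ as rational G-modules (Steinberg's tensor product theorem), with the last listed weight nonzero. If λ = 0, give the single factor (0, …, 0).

((6, 0, 5, 9, 3, 2), (7, 6, 3, 9, 3, 8), (8, 8, 5, 1, 0, 1), (4, 3, 3, 3, 9, 3))

In the fundamental-weight basis, λ has coordinates c = M·v (v = (-957, -5027, 1380, -4222, 2361, -8844)):
  c_1 = (-3)·(-957) + (0)·(-5027) + (-3)·(1380) + (-6)·(-4222) + (0)·(2361) + (2)·(-8844) = 6375
  c_2 = (0)·(-957) + (-1)·(-5027) + (0)·(1380) + (0)·(-4222) + (0)·(2361) + (0)·(-8844) = 5027
  c_3 = (2)·(-957) + (-2)·(-5027) + (3)·(1380) + (6)·(-4222) + (0)·(2361) + (-2)·(-8844) = 4636
  c_4 = (0)·(-957) + (0)·(-5027) + (0)·(1380) + (-1)·(-4222) + (0)·(2361) + (0)·(-8844) = 4222
  c_5 = (0)·(-957) + (-2)·(-5027) + (0)·(1380) + (-2)·(-4222) + (1)·(2361) + (1)·(-8844) = 12015
  c_6 = (-1)·(-957) + (-1)·(-5027) + (-1)·(1380) + (-2)·(-4222) + (0)·(2361) + (1)·(-8844) = 4204
Expand coordinatewise in base 11:
  c_1 = 6375 = 6·11^0 + 7·11^1 + 8·11^2 + 4·11^3
  c_2 = 5027 = 0·11^0 + 6·11^1 + 8·11^2 + 3·11^3
  c_3 = 4636 = 5·11^0 + 3·11^1 + 5·11^2 + 3·11^3
  c_4 = 4222 = 9·11^0 + 9·11^1 + 1·11^2 + 3·11^3
  c_5 = 12015 = 3·11^0 + 3·11^1 + 0·11^2 + 9·11^3
  c_6 = 4204 = 2·11^0 + 8·11^1 + 1·11^2 + 3·11^3
p-restricted factor λ_0 = (6, 0, 5, 9, 3, 2)
p-restricted factor λ_1 = (7, 6, 3, 9, 3, 8)
p-restricted factor λ_2 = (8, 8, 5, 1, 0, 1)
p-restricted factor λ_3 = (4, 3, 3, 3, 9, 3)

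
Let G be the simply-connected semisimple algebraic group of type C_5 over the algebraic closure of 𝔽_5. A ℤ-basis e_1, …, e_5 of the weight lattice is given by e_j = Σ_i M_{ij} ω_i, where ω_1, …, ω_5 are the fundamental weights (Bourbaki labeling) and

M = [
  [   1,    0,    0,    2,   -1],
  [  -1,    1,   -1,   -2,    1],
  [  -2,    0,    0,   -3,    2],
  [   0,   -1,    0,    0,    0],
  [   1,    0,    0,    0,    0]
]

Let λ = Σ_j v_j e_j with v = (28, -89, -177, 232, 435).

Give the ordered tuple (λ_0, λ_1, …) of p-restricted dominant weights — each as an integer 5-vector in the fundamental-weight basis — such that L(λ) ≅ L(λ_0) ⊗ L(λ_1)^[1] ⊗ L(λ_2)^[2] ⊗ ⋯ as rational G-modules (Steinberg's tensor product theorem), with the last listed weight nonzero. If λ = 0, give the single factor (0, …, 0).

((2, 1, 3, 4, 3), (1, 1, 3, 2, 0), (2, 1, 4, 3, 1))

Converting to the ω-basis (c_i = row i of M dotted with v = (28, -89, -177, 232, 435)):
  c_1 = 1*28 + 0*-89 + 0*-177 + 2*232 + -1*435 = 57
  c_2 = -1*28 + 1*-89 + -1*-177 + -2*232 + 1*435 = 31
  c_3 = -2*28 + 0*-89 + 0*-177 + -3*232 + 2*435 = 118
  c_4 = 0*28 + -1*-89 + 0*-177 + 0*232 + 0*435 = 89
  c_5 = 1*28 + 0*-89 + 0*-177 + 0*232 + 0*435 = 28
Writing each c_i in base p = 5:
  c_1 = 57 = 2·5^0 + 1·5^1 + 2·5^2
  c_2 = 31 = 1·5^0 + 1·5^1 + 1·5^2
  c_3 = 118 = 3·5^0 + 3·5^1 + 4·5^2
  c_4 = 89 = 4·5^0 + 2·5^1 + 3·5^2
  c_5 = 28 = 3·5^0 + 0·5^1 + 1·5^2
p-restricted factor λ_0 = (2, 1, 3, 4, 3)
p-restricted factor λ_1 = (1, 1, 3, 2, 0)
p-restricted factor λ_2 = (2, 1, 4, 3, 1)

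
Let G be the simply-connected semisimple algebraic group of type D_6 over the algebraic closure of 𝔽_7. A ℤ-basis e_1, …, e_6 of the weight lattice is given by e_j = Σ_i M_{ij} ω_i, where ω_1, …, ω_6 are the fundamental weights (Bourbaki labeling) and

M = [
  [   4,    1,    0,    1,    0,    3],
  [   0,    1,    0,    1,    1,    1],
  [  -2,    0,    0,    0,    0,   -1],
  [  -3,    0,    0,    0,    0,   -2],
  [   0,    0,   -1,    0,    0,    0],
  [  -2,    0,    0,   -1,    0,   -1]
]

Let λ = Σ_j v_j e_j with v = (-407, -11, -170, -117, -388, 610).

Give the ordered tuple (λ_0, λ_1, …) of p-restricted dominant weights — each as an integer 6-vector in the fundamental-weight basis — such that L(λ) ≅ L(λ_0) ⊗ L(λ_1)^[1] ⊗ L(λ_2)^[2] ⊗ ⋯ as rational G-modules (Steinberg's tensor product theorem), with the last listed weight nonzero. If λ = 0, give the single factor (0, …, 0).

((4, 3, 1, 1, 2, 6), (3, 6, 1, 0, 3, 3), (1, 1, 4, 0, 3, 6))

ω-coordinates c = M·v, v = (-407, -11, -170, -117, -388, 610):
  c_1 = 4*-407 + 1*-11 + 0*-170 + 1*-117 + 0*-388 + 3*610 = 74
  c_2 = 0*-407 + 1*-11 + 0*-170 + 1*-117 + 1*-388 + 1*610 = 94
  c_3 = -2*-407 + 0*-11 + 0*-170 + 0*-117 + 0*-388 + -1*610 = 204
  c_4 = -3*-407 + 0*-11 + 0*-170 + 0*-117 + 0*-388 + -2*610 = 1
  c_5 = 0*-407 + 0*-11 + -1*-170 + 0*-117 + 0*-388 + 0*610 = 170
  c_6 = -2*-407 + 0*-11 + 0*-170 + -1*-117 + 0*-388 + -1*610 = 321
Expand coordinatewise in base 7:
  c_1 = 74 = 4·7^0 + 3·7^1 + 1·7^2
  c_2 = 94 = 3·7^0 + 6·7^1 + 1·7^2
  c_3 = 204 = 1·7^0 + 1·7^1 + 4·7^2
  c_4 = 1 = 1·7^0
  c_5 = 170 = 2·7^0 + 3·7^1 + 3·7^2
  c_6 = 321 = 6·7^0 + 3·7^1 + 6·7^2
p-restricted factor λ_0 = (4, 3, 1, 1, 2, 6)
p-restricted factor λ_1 = (3, 6, 1, 0, 3, 3)
p-restricted factor λ_2 = (1, 1, 4, 0, 3, 6)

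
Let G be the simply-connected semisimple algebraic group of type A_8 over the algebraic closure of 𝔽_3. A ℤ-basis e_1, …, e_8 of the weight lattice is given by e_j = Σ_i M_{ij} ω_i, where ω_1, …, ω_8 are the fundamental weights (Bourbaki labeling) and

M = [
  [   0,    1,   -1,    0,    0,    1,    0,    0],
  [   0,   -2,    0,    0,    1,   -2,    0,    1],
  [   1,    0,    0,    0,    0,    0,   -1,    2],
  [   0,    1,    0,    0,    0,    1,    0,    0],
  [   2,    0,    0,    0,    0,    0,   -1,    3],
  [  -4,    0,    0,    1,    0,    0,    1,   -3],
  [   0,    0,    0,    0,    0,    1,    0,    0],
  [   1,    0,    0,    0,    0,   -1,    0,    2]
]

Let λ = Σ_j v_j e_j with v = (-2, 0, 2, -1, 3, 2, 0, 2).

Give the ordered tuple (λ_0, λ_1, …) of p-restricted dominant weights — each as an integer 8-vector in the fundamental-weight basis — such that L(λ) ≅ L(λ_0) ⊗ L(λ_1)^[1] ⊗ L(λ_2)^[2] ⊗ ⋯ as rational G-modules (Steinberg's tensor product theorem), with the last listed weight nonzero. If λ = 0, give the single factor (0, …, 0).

((0, 1, 2, 2, 2, 1, 2, 0),)

ω-coordinates c = M·v, v = (-2, 0, 2, -1, 3, 2, 0, 2):
  c_1 = 0*-2 + 1*0 + -1*2 + 0*-1 + 0*3 + 1*2 + 0*0 + 0*2 = 0
  c_2 = 0*-2 + -2*0 + 0*2 + 0*-1 + 1*3 + -2*2 + 0*0 + 1*2 = 1
  c_3 = 1*-2 + 0*0 + 0*2 + 0*-1 + 0*3 + 0*2 + -1*0 + 2*2 = 2
  c_4 = 0*-2 + 1*0 + 0*2 + 0*-1 + 0*3 + 1*2 + 0*0 + 0*2 = 2
  c_5 = 2*-2 + 0*0 + 0*2 + 0*-1 + 0*3 + 0*2 + -1*0 + 3*2 = 2
  c_6 = -4*-2 + 0*0 + 0*2 + 1*-1 + 0*3 + 0*2 + 1*0 + -3*2 = 1
  c_7 = 0*-2 + 0*0 + 0*2 + 0*-1 + 0*3 + 1*2 + 0*0 + 0*2 = 2
  c_8 = 1*-2 + 0*0 + 0*2 + 0*-1 + 0*3 + -1*2 + 0*0 + 2*2 = 0
Expand coordinatewise in base 3:
  c_1 = 0
  c_2 = 1 = 1·3^0
  c_3 = 2 = 2·3^0
  c_4 = 2 = 2·3^0
  c_5 = 2 = 2·3^0
  c_6 = 1 = 1·3^0
  c_7 = 2 = 2·3^0
  c_8 = 0
p-restricted factor λ_0 = (0, 1, 2, 2, 2, 1, 2, 0)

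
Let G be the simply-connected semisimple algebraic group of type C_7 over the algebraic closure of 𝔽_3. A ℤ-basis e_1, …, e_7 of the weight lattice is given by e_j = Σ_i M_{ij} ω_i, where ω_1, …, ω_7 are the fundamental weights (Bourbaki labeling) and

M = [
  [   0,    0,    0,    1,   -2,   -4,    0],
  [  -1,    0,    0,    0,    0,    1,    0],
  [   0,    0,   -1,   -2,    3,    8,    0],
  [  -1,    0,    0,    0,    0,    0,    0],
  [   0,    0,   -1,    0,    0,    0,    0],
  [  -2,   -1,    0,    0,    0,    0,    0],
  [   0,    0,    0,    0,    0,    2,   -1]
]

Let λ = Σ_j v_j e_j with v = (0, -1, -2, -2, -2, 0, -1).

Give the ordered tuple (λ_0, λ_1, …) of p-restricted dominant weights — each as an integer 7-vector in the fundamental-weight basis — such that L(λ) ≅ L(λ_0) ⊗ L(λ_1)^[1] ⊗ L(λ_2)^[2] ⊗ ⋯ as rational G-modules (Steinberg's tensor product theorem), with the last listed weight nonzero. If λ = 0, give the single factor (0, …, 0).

((2, 0, 0, 0, 2, 1, 1),)

Compute c_i = Σ_j M_{ij} v_j with v = (0, -1, -2, -2, -2, 0, -1):
  c_1 = 0·0 + (0)·(-1) + (0)·(-2) + (1)·(-2) + (-2)·(-2) + (-4)·(0) + (0)·(-1) = 2
  c_2 = (-1)·(0) + (0)·(-1) + (0)·(-2) + (0)·(-2) + (0)·(-2) + 1·0 + (0)·(-1) = 0
  c_3 = 0·0 + (0)·(-1) + (-1)·(-2) + (-2)·(-2) + (3)·(-2) + 8·0 + (0)·(-1) = 0
  c_4 = (-1)·(0) + (0)·(-1) + (0)·(-2) + (0)·(-2) + (0)·(-2) + 0·0 + (0)·(-1) = 0
  c_5 = 0·0 + (0)·(-1) + (-1)·(-2) + (0)·(-2) + (0)·(-2) + 0·0 + (0)·(-1) = 2
  c_6 = (-2)·(0) + (-1)·(-1) + (0)·(-2) + (0)·(-2) + (0)·(-2) + 0·0 + (0)·(-1) = 1
  c_7 = 0·0 + (0)·(-1) + (0)·(-2) + (0)·(-2) + (0)·(-2) + 2·0 + (-1)·(-1) = 1
p = 3; digits c_i = Σ_j d_{ij}·3^j, 0 ≤ d_{ij} < 3:
  c_1 = 2 = 2·3^0
  c_2 = 0
  c_3 = 0
  c_4 = 0
  c_5 = 2 = 2·3^0
  c_6 = 1 = 1·3^0
  c_7 = 1 = 1·3^0
Factor λ_0 = (2, 0, 0, 0, 2, 1, 1)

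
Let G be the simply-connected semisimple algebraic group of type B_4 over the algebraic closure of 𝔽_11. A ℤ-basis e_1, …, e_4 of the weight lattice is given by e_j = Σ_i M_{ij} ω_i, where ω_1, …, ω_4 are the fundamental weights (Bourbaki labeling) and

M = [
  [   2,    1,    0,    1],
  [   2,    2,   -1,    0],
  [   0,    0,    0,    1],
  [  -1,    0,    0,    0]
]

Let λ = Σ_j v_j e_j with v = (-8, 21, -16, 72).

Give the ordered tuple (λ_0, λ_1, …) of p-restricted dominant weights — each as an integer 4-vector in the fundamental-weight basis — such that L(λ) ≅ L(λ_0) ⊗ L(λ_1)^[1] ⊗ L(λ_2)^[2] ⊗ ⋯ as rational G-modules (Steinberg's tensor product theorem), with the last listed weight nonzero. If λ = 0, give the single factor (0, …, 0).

((0, 9, 6, 8), (7, 3, 6, 0))

In the fundamental-weight basis, λ has coordinates c = M·v (v = (-8, 21, -16, 72)):
  c_1 = (2)·(-8) + 1·21 + (0)·(-16) + 1·72 = 77
  c_2 = (2)·(-8) + 2·21 + (-1)·(-16) + 0·72 = 42
  c_3 = (0)·(-8) + 0·21 + (0)·(-16) + 1·72 = 72
  c_4 = (-1)·(-8) + 0·21 + (0)·(-16) + 0·72 = 8
p = 11; digits c_i = Σ_j d_{ij}·11^j, 0 ≤ d_{ij} < 11:
  c_1 = 77 = 0·11^0 + 7·11^1
  c_2 = 42 = 9·11^0 + 3·11^1
  c_3 = 72 = 6·11^0 + 6·11^1
  c_4 = 8 = 8·11^0
Factor λ_0 = (0, 9, 6, 8)
Factor λ_1 = (7, 3, 6, 0)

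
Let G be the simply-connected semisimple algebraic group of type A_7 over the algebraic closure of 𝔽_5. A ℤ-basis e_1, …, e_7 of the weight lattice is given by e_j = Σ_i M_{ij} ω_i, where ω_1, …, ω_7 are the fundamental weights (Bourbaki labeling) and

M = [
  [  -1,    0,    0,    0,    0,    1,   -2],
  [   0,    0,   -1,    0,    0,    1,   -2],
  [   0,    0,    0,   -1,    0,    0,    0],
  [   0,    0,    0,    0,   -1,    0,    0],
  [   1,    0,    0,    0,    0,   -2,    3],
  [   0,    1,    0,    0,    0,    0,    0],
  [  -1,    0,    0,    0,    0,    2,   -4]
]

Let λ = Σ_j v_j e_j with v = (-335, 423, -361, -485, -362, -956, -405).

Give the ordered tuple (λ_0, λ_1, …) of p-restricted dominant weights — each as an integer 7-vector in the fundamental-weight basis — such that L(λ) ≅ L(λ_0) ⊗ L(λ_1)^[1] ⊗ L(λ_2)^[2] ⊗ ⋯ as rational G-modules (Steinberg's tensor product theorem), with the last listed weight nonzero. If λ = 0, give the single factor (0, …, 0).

((4, 0, 0, 2, 2, 3, 3), (2, 3, 2, 2, 2, 4, 3), (2, 3, 4, 4, 4, 1, 1), (1, 1, 3, 2, 2, 3, 0))

Compute c_i = Σ_j M_{ij} v_j with v = (-335, 423, -361, -485, -362, -956, -405):
  c_1 = (-1)·(-335) + 0·423 + (0)·(-361) + (0)·(-485) + (0)·(-362) + (1)·(-956) + (-2)·(-405) = 189
  c_2 = (0)·(-335) + 0·423 + (-1)·(-361) + (0)·(-485) + (0)·(-362) + (1)·(-956) + (-2)·(-405) = 215
  c_3 = (0)·(-335) + 0·423 + (0)·(-361) + (-1)·(-485) + (0)·(-362) + (0)·(-956) + (0)·(-405) = 485
  c_4 = (0)·(-335) + 0·423 + (0)·(-361) + (0)·(-485) + (-1)·(-362) + (0)·(-956) + (0)·(-405) = 362
  c_5 = (1)·(-335) + 0·423 + (0)·(-361) + (0)·(-485) + (0)·(-362) + (-2)·(-956) + (3)·(-405) = 362
  c_6 = (0)·(-335) + 1·423 + (0)·(-361) + (0)·(-485) + (0)·(-362) + (0)·(-956) + (0)·(-405) = 423
  c_7 = (-1)·(-335) + 0·423 + (0)·(-361) + (0)·(-485) + (0)·(-362) + (2)·(-956) + (-4)·(-405) = 43
Expand coordinatewise in base 5:
  c_1 = 189 = 4·5^0 + 2·5^1 + 2·5^2 + 1·5^3
  c_2 = 215 = 0·5^0 + 3·5^1 + 3·5^2 + 1·5^3
  c_3 = 485 = 0·5^0 + 2·5^1 + 4·5^2 + 3·5^3
  c_4 = 362 = 2·5^0 + 2·5^1 + 4·5^2 + 2·5^3
  c_5 = 362 = 2·5^0 + 2·5^1 + 4·5^2 + 2·5^3
  c_6 = 423 = 3·5^0 + 4·5^1 + 1·5^2 + 3·5^3
  c_7 = 43 = 3·5^0 + 3·5^1 + 1·5^2
Factor λ_0 = (4, 0, 0, 2, 2, 3, 3)
Factor λ_1 = (2, 3, 2, 2, 2, 4, 3)
Factor λ_2 = (2, 3, 4, 4, 4, 1, 1)
Factor λ_3 = (1, 1, 3, 2, 2, 3, 0)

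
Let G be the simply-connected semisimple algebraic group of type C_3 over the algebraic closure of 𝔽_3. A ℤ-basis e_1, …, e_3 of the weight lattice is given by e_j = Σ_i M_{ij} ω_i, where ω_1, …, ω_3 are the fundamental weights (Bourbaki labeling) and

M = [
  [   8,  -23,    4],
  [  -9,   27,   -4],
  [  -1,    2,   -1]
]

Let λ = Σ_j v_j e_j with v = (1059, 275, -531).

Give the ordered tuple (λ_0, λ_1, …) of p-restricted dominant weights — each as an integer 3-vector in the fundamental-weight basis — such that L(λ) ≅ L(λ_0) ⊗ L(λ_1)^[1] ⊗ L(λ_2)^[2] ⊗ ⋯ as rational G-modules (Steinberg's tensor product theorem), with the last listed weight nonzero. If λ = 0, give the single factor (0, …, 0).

In the fundamental-weight basis, λ has coordinates c = M·v (v = (1059, 275, -531)):
  c_1 = 8*1059 + -23*275 + 4*-531 = 23
  c_2 = -9*1059 + 27*275 + -4*-531 = 18
  c_3 = -1*1059 + 2*275 + -1*-531 = 22
Base-3 expansion of each c_i:
  c_1 = 23 = 2·3^0 + 1·3^1 + 2·3^2
  c_2 = 18 = 0·3^0 + 0·3^1 + 2·3^2
  c_3 = 22 = 1·3^0 + 1·3^1 + 2·3^2
p-restricted factor λ_0 = (2, 0, 1)
p-restricted factor λ_1 = (1, 0, 1)
p-restricted factor λ_2 = (2, 2, 2)

((2, 0, 1), (1, 0, 1), (2, 2, 2))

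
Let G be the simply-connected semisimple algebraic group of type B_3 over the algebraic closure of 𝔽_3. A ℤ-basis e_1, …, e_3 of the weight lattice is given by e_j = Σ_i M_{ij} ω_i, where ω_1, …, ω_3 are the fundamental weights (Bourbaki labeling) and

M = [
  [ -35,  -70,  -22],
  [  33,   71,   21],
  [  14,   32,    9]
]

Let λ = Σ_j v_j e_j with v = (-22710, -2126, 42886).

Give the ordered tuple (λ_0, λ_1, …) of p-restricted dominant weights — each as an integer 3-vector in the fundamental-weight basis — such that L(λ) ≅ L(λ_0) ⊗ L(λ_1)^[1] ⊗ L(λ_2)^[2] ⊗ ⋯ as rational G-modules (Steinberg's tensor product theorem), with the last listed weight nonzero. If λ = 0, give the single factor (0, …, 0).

((1, 2, 2), (2, 1, 0), (1, 1, 0), (0, 2, 0), (2, 2, 0))

Compute c_i = Σ_j M_{ij} v_j with v = (-22710, -2126, 42886):
  c_1 = (-35)·(-22710) + (-70)·(-2126) + (-22)·(42886) = 178
  c_2 = (33)·(-22710) + (71)·(-2126) + 21·42886 = 230
  c_3 = (14)·(-22710) + (32)·(-2126) + 9·42886 = 2
p = 3; digits c_i = Σ_j d_{ij}·3^j, 0 ≤ d_{ij} < 3:
  c_1 = 178 = 1·3^0 + 2·3^1 + 1·3^2 + 0·3^3 + 2·3^4
  c_2 = 230 = 2·3^0 + 1·3^1 + 1·3^2 + 2·3^3 + 2·3^4
  c_3 = 2 = 2·3^0
Factor λ_0 = (1, 2, 2)
Factor λ_1 = (2, 1, 0)
Factor λ_2 = (1, 1, 0)
Factor λ_3 = (0, 2, 0)
Factor λ_4 = (2, 2, 0)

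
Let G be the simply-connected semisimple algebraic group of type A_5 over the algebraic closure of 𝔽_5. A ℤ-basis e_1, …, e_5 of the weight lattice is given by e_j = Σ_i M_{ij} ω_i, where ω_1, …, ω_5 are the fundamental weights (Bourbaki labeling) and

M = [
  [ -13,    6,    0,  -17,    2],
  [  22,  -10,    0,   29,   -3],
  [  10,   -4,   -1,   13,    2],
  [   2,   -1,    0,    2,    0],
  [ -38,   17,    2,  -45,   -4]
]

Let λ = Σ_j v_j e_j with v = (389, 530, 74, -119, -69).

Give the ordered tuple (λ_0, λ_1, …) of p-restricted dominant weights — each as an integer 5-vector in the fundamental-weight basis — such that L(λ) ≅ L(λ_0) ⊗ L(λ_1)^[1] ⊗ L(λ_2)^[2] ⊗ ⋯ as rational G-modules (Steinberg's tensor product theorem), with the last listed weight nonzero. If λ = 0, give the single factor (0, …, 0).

((3, 4, 1, 0, 2), (1, 2, 2, 2, 1))

In the fundamental-weight basis, λ has coordinates c = M·v (v = (389, 530, 74, -119, -69)):
  c_1 = -13*389 + 6*530 + 0*74 + -17*-119 + 2*-69 = 8
  c_2 = 22*389 + -10*530 + 0*74 + 29*-119 + -3*-69 = 14
  c_3 = 10*389 + -4*530 + -1*74 + 13*-119 + 2*-69 = 11
  c_4 = 2*389 + -1*530 + 0*74 + 2*-119 + 0*-69 = 10
  c_5 = -38*389 + 17*530 + 2*74 + -45*-119 + -4*-69 = 7
Base-5 expansion of each c_i:
  c_1 = 8 = 3·5^0 + 1·5^1
  c_2 = 14 = 4·5^0 + 2·5^1
  c_3 = 11 = 1·5^0 + 2·5^1
  c_4 = 10 = 0·5^0 + 2·5^1
  c_5 = 7 = 2·5^0 + 1·5^1
Factor λ_0 = (3, 4, 1, 0, 2)
Factor λ_1 = (1, 2, 2, 2, 1)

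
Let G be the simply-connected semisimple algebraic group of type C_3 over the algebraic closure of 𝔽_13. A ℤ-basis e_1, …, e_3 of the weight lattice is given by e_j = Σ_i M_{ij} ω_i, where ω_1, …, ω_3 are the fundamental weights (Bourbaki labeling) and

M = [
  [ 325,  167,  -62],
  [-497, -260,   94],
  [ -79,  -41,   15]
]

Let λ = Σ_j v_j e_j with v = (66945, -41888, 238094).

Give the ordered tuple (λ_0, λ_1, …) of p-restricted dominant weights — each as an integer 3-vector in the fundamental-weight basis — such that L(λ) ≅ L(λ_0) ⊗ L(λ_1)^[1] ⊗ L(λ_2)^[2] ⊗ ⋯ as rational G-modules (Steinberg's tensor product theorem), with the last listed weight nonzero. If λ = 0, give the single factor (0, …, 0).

Change of basis e → ω: c = M·v where v = (66945, -41888, 238094):
  c_1 = 325*66945 + 167*-41888 + -62*238094 = 1
  c_2 = -497*66945 + -260*-41888 + 94*238094 = 51
  c_3 = -79*66945 + -41*-41888 + 15*238094 = 163
p = 13; digits c_i = Σ_j d_{ij}·13^j, 0 ≤ d_{ij} < 13:
  c_1 = 1 = 1·13^0
  c_2 = 51 = 12·13^0 + 3·13^1
  c_3 = 163 = 7·13^0 + 12·13^1
p-restricted factor λ_0 = (1, 12, 7)
p-restricted factor λ_1 = (0, 3, 12)

((1, 12, 7), (0, 3, 12))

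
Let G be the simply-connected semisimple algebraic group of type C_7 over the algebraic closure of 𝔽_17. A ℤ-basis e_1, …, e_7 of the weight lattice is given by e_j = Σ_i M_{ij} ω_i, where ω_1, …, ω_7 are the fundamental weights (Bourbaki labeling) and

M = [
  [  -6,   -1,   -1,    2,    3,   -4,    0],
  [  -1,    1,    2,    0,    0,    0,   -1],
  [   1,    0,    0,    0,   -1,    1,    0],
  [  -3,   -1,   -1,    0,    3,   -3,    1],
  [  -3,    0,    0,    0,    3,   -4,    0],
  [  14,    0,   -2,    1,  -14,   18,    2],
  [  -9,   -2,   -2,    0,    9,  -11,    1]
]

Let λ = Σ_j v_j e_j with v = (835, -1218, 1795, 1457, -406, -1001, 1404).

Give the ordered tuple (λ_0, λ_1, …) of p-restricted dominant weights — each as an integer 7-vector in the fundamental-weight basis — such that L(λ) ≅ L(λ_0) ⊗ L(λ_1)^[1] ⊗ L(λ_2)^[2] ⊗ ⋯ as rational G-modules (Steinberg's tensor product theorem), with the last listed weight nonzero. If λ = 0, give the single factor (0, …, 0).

Compute c_i = Σ_j M_{ij} v_j with v = (835, -1218, 1795, 1457, -406, -1001, 1404):
  c_1 = (-6)·(835) + (-1)·(-1218) + (-1)·(1795) + 2·1457 + (3)·(-406) + (-4)·(-1001) + 0·1404 = 113
  c_2 = (-1)·(835) + (1)·(-1218) + 2·1795 + 0·1457 + (0)·(-406) + (0)·(-1001) + (-1)·(1404) = 133
  c_3 = 1·835 + (0)·(-1218) + 0·1795 + 0·1457 + (-1)·(-406) + (1)·(-1001) + 0·1404 = 240
  c_4 = (-3)·(835) + (-1)·(-1218) + (-1)·(1795) + 0·1457 + (3)·(-406) + (-3)·(-1001) + 1·1404 = 107
  c_5 = (-3)·(835) + (0)·(-1218) + 0·1795 + 0·1457 + (3)·(-406) + (-4)·(-1001) + 0·1404 = 281
  c_6 = 14·835 + (0)·(-1218) + (-2)·(1795) + 1·1457 + (-14)·(-406) + (18)·(-1001) + 2·1404 = 31
  c_7 = (-9)·(835) + (-2)·(-1218) + (-2)·(1795) + 0·1457 + (9)·(-406) + (-11)·(-1001) + 1·1404 = 92
Writing each c_i in base p = 17:
  c_1 = 113 = 11·17^0 + 6·17^1
  c_2 = 133 = 14·17^0 + 7·17^1
  c_3 = 240 = 2·17^0 + 14·17^1
  c_4 = 107 = 5·17^0 + 6·17^1
  c_5 = 281 = 9·17^0 + 16·17^1
  c_6 = 31 = 14·17^0 + 1·17^1
  c_7 = 92 = 7·17^0 + 5·17^1
Factor λ_0 = (11, 14, 2, 5, 9, 14, 7)
Factor λ_1 = (6, 7, 14, 6, 16, 1, 5)

((11, 14, 2, 5, 9, 14, 7), (6, 7, 14, 6, 16, 1, 5))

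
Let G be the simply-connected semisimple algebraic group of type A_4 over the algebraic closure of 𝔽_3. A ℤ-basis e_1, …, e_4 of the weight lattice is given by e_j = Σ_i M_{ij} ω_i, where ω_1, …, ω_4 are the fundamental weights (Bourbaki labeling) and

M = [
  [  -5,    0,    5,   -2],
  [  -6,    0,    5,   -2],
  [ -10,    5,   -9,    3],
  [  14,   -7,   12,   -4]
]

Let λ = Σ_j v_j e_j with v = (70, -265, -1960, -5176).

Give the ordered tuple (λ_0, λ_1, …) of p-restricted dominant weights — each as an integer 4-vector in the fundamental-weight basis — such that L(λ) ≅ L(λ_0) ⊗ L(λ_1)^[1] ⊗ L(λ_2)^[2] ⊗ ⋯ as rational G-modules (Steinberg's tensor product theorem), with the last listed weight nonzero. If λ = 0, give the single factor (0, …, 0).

Converting to the ω-basis (c_i = row i of M dotted with v = (70, -265, -1960, -5176)):
  c_1 = (-5)·(70) + (0)·(-265) + (5)·(-1960) + (-2)·(-5176) = 202
  c_2 = (-6)·(70) + (0)·(-265) + (5)·(-1960) + (-2)·(-5176) = 132
  c_3 = (-10)·(70) + (5)·(-265) + (-9)·(-1960) + (3)·(-5176) = 87
  c_4 = (14)·(70) + (-7)·(-265) + (12)·(-1960) + (-4)·(-5176) = 19
p = 3; digits c_i = Σ_j d_{ij}·3^j, 0 ≤ d_{ij} < 3:
  c_1 = 202 = 1·3^0 + 1·3^1 + 1·3^2 + 1·3^3 + 2·3^4
  c_2 = 132 = 0·3^0 + 2·3^1 + 2·3^2 + 1·3^3 + 1·3^4
  c_3 = 87 = 0·3^0 + 2·3^1 + 0·3^2 + 0·3^3 + 1·3^4
  c_4 = 19 = 1·3^0 + 0·3^1 + 2·3^2
p-restricted factor λ_0 = (1, 0, 0, 1)
p-restricted factor λ_1 = (1, 2, 2, 0)
p-restricted factor λ_2 = (1, 2, 0, 2)
p-restricted factor λ_3 = (1, 1, 0, 0)
p-restricted factor λ_4 = (2, 1, 1, 0)

((1, 0, 0, 1), (1, 2, 2, 0), (1, 2, 0, 2), (1, 1, 0, 0), (2, 1, 1, 0))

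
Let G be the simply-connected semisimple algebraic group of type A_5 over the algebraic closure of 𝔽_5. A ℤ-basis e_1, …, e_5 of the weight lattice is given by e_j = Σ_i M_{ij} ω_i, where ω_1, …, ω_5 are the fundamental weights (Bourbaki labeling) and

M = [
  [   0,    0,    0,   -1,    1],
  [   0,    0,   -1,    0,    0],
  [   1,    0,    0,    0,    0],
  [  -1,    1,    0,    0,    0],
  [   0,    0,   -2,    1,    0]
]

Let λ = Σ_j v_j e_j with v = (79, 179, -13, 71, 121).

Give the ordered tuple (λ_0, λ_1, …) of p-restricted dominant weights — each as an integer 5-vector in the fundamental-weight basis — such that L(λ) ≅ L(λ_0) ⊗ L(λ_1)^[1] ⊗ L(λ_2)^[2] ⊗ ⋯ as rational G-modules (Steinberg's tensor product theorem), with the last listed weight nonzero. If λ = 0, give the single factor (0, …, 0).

((0, 3, 4, 0, 2), (0, 2, 0, 0, 4), (2, 0, 3, 4, 3))

Converting to the ω-basis (c_i = row i of M dotted with v = (79, 179, -13, 71, 121)):
  c_1 = 0*79 + 0*179 + 0*-13 + -1*71 + 1*121 = 50
  c_2 = 0*79 + 0*179 + -1*-13 + 0*71 + 0*121 = 13
  c_3 = 1*79 + 0*179 + 0*-13 + 0*71 + 0*121 = 79
  c_4 = -1*79 + 1*179 + 0*-13 + 0*71 + 0*121 = 100
  c_5 = 0*79 + 0*179 + -2*-13 + 1*71 + 0*121 = 97
Expand coordinatewise in base 5:
  c_1 = 50 = 0·5^0 + 0·5^1 + 2·5^2
  c_2 = 13 = 3·5^0 + 2·5^1
  c_3 = 79 = 4·5^0 + 0·5^1 + 3·5^2
  c_4 = 100 = 0·5^0 + 0·5^1 + 4·5^2
  c_5 = 97 = 2·5^0 + 4·5^1 + 3·5^2
p-restricted factor λ_0 = (0, 3, 4, 0, 2)
p-restricted factor λ_1 = (0, 2, 0, 0, 4)
p-restricted factor λ_2 = (2, 0, 3, 4, 3)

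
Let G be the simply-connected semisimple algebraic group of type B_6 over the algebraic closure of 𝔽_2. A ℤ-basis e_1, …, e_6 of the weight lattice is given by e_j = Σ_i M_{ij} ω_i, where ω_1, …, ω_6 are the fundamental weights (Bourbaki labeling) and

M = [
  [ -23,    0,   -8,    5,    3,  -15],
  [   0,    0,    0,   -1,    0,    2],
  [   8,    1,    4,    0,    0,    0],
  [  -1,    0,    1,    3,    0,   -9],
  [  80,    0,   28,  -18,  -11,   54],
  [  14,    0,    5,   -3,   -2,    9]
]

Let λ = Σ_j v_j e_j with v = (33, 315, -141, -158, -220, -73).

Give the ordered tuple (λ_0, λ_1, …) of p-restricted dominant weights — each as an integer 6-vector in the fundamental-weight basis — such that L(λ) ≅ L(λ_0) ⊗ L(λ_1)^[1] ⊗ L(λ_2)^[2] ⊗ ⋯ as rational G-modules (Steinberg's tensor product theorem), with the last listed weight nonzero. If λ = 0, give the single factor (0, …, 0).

((0, 0, 1, 1, 0, 0), (1, 0, 1, 0, 1, 1), (1, 1, 1, 0, 1, 1), (1, 1, 1, 1, 1, 1))

In the fundamental-weight basis, λ has coordinates c = M·v (v = (33, 315, -141, -158, -220, -73)):
  c_1 = (-23)·(33) + (0)·(315) + (-8)·(-141) + (5)·(-158) + (3)·(-220) + (-15)·(-73) = 14
  c_2 = (0)·(33) + (0)·(315) + (0)·(-141) + (-1)·(-158) + (0)·(-220) + (2)·(-73) = 12
  c_3 = (8)·(33) + (1)·(315) + (4)·(-141) + (0)·(-158) + (0)·(-220) + (0)·(-73) = 15
  c_4 = (-1)·(33) + (0)·(315) + (1)·(-141) + (3)·(-158) + (0)·(-220) + (-9)·(-73) = 9
  c_5 = (80)·(33) + (0)·(315) + (28)·(-141) + (-18)·(-158) + (-11)·(-220) + (54)·(-73) = 14
  c_6 = (14)·(33) + (0)·(315) + (5)·(-141) + (-3)·(-158) + (-2)·(-220) + (9)·(-73) = 14
p = 2; digits c_i = Σ_j d_{ij}·2^j, 0 ≤ d_{ij} < 2:
  c_1 = 14 = 0·2^0 + 1·2^1 + 1·2^2 + 1·2^3
  c_2 = 12 = 0·2^0 + 0·2^1 + 1·2^2 + 1·2^3
  c_3 = 15 = 1·2^0 + 1·2^1 + 1·2^2 + 1·2^3
  c_4 = 9 = 1·2^0 + 0·2^1 + 0·2^2 + 1·2^3
  c_5 = 14 = 0·2^0 + 1·2^1 + 1·2^2 + 1·2^3
  c_6 = 14 = 0·2^0 + 1·2^1 + 1·2^2 + 1·2^3
p-restricted factor λ_0 = (0, 0, 1, 1, 0, 0)
p-restricted factor λ_1 = (1, 0, 1, 0, 1, 1)
p-restricted factor λ_2 = (1, 1, 1, 0, 1, 1)
p-restricted factor λ_3 = (1, 1, 1, 1, 1, 1)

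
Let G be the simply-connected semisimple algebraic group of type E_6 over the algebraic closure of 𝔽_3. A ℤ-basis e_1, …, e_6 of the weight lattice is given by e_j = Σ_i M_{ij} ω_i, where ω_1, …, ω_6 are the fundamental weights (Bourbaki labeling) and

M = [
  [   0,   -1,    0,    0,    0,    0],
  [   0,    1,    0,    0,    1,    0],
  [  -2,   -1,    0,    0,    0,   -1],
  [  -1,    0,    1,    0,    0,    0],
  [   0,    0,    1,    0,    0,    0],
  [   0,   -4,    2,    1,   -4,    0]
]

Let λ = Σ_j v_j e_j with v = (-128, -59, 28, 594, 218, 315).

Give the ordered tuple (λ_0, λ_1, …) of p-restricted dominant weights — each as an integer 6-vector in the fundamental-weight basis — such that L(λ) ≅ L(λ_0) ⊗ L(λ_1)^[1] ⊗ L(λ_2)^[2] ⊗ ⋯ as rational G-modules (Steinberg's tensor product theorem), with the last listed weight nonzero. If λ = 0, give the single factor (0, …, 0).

Converting to the ω-basis (c_i = row i of M dotted with v = (-128, -59, 28, 594, 218, 315)):
  c_1 = (0)·(-128) + (-1)·(-59) + (0)·(28) + (0)·(594) + (0)·(218) + (0)·(315) = 59
  c_2 = (0)·(-128) + (1)·(-59) + (0)·(28) + (0)·(594) + (1)·(218) + (0)·(315) = 159
  c_3 = (-2)·(-128) + (-1)·(-59) + (0)·(28) + (0)·(594) + (0)·(218) + (-1)·(315) = 0
  c_4 = (-1)·(-128) + (0)·(-59) + (1)·(28) + (0)·(594) + (0)·(218) + (0)·(315) = 156
  c_5 = (0)·(-128) + (0)·(-59) + (1)·(28) + (0)·(594) + (0)·(218) + (0)·(315) = 28
  c_6 = (0)·(-128) + (-4)·(-59) + (2)·(28) + (1)·(594) + (-4)·(218) + (0)·(315) = 14
Base-3 expansion of each c_i:
  c_1 = 59 = 2·3^0 + 1·3^1 + 0·3^2 + 2·3^3
  c_2 = 159 = 0·3^0 + 2·3^1 + 2·3^2 + 2·3^3 + 1·3^4
  c_3 = 0
  c_4 = 156 = 0·3^0 + 1·3^1 + 2·3^2 + 2·3^3 + 1·3^4
  c_5 = 28 = 1·3^0 + 0·3^1 + 0·3^2 + 1·3^3
  c_6 = 14 = 2·3^0 + 1·3^1 + 1·3^2
p-restricted factor λ_0 = (2, 0, 0, 0, 1, 2)
p-restricted factor λ_1 = (1, 2, 0, 1, 0, 1)
p-restricted factor λ_2 = (0, 2, 0, 2, 0, 1)
p-restricted factor λ_3 = (2, 2, 0, 2, 1, 0)
p-restricted factor λ_4 = (0, 1, 0, 1, 0, 0)

((2, 0, 0, 0, 1, 2), (1, 2, 0, 1, 0, 1), (0, 2, 0, 2, 0, 1), (2, 2, 0, 2, 1, 0), (0, 1, 0, 1, 0, 0))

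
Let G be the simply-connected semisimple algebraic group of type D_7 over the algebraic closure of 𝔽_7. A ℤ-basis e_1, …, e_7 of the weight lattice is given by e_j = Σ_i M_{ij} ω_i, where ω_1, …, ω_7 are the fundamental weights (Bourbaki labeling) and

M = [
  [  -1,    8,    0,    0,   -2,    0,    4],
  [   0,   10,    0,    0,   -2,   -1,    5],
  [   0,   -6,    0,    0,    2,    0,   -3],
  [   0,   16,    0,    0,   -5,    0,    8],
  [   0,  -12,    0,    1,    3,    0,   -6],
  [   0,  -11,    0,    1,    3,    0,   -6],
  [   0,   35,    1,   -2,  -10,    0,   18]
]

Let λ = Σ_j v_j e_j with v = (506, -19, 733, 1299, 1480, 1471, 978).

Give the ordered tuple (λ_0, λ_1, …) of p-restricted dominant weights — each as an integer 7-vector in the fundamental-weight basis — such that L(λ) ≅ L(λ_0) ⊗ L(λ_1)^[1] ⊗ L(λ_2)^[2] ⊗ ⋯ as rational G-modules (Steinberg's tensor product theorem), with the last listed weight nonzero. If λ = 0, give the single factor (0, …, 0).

((0, 3, 0, 1, 1, 3, 1), (0, 3, 6, 3, 0, 4, 4), (6, 5, 2, 2, 2, 1, 5))

Change of basis e → ω: c = M·v where v = (506, -19, 733, 1299, 1480, 1471, 978):
  c_1 = (-1)·(506) + (8)·(-19) + (0)·(733) + (0)·(1299) + (-2)·(1480) + (0)·(1471) + (4)·(978) = 294
  c_2 = (0)·(506) + (10)·(-19) + (0)·(733) + (0)·(1299) + (-2)·(1480) + (-1)·(1471) + (5)·(978) = 269
  c_3 = (0)·(506) + (-6)·(-19) + (0)·(733) + (0)·(1299) + (2)·(1480) + (0)·(1471) + (-3)·(978) = 140
  c_4 = (0)·(506) + (16)·(-19) + (0)·(733) + (0)·(1299) + (-5)·(1480) + (0)·(1471) + (8)·(978) = 120
  c_5 = (0)·(506) + (-12)·(-19) + (0)·(733) + (1)·(1299) + (3)·(1480) + (0)·(1471) + (-6)·(978) = 99
  c_6 = (0)·(506) + (-11)·(-19) + (0)·(733) + (1)·(1299) + (3)·(1480) + (0)·(1471) + (-6)·(978) = 80
  c_7 = (0)·(506) + (35)·(-19) + (1)·(733) + (-2)·(1299) + (-10)·(1480) + (0)·(1471) + (18)·(978) = 274
Base-7 expansion of each c_i:
  c_1 = 294 = 0·7^0 + 0·7^1 + 6·7^2
  c_2 = 269 = 3·7^0 + 3·7^1 + 5·7^2
  c_3 = 140 = 0·7^0 + 6·7^1 + 2·7^2
  c_4 = 120 = 1·7^0 + 3·7^1 + 2·7^2
  c_5 = 99 = 1·7^0 + 0·7^1 + 2·7^2
  c_6 = 80 = 3·7^0 + 4·7^1 + 1·7^2
  c_7 = 274 = 1·7^0 + 4·7^1 + 5·7^2
λ_0 = (0, 3, 0, 1, 1, 3, 1)
λ_1 = (0, 3, 6, 3, 0, 4, 4)
λ_2 = (6, 5, 2, 2, 2, 1, 5)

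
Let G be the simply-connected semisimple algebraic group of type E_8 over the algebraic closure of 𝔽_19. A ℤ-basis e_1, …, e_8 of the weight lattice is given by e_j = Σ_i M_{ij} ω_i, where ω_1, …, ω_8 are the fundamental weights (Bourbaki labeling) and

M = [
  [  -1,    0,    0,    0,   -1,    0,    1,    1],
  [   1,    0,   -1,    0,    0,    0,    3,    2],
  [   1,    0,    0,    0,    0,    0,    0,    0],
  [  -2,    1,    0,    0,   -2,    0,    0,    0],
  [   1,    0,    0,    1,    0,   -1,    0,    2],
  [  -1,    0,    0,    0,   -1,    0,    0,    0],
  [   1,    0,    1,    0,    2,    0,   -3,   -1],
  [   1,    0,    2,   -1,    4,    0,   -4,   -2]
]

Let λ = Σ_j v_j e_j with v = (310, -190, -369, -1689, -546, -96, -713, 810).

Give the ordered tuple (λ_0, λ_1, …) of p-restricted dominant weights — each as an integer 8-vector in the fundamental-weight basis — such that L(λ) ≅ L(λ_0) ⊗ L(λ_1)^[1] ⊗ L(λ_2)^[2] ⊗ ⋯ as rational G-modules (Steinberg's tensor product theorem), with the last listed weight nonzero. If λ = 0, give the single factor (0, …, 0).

((10, 8, 6, 16, 14, 8, 7, 5), (17, 8, 16, 14, 17, 12, 9, 16))

Converting to the ω-basis (c_i = row i of M dotted with v = (310, -190, -369, -1689, -546, -96, -713, 810)):
  c_1 = (-1)·(310) + (0)·(-190) + (0)·(-369) + (0)·(-1689) + (-1)·(-546) + (0)·(-96) + (1)·(-713) + (1)·(810) = 333
  c_2 = (1)·(310) + (0)·(-190) + (-1)·(-369) + (0)·(-1689) + (0)·(-546) + (0)·(-96) + (3)·(-713) + (2)·(810) = 160
  c_3 = (1)·(310) + (0)·(-190) + (0)·(-369) + (0)·(-1689) + (0)·(-546) + (0)·(-96) + (0)·(-713) + (0)·(810) = 310
  c_4 = (-2)·(310) + (1)·(-190) + (0)·(-369) + (0)·(-1689) + (-2)·(-546) + (0)·(-96) + (0)·(-713) + (0)·(810) = 282
  c_5 = (1)·(310) + (0)·(-190) + (0)·(-369) + (1)·(-1689) + (0)·(-546) + (-1)·(-96) + (0)·(-713) + (2)·(810) = 337
  c_6 = (-1)·(310) + (0)·(-190) + (0)·(-369) + (0)·(-1689) + (-1)·(-546) + (0)·(-96) + (0)·(-713) + (0)·(810) = 236
  c_7 = (1)·(310) + (0)·(-190) + (1)·(-369) + (0)·(-1689) + (2)·(-546) + (0)·(-96) + (-3)·(-713) + (-1)·(810) = 178
  c_8 = (1)·(310) + (0)·(-190) + (2)·(-369) + (-1)·(-1689) + (4)·(-546) + (0)·(-96) + (-4)·(-713) + (-2)·(810) = 309
Base-19 expansion of each c_i:
  c_1 = 333 = 10·19^0 + 17·19^1
  c_2 = 160 = 8·19^0 + 8·19^1
  c_3 = 310 = 6·19^0 + 16·19^1
  c_4 = 282 = 16·19^0 + 14·19^1
  c_5 = 337 = 14·19^0 + 17·19^1
  c_6 = 236 = 8·19^0 + 12·19^1
  c_7 = 178 = 7·19^0 + 9·19^1
  c_8 = 309 = 5·19^0 + 16·19^1
p-restricted factor λ_0 = (10, 8, 6, 16, 14, 8, 7, 5)
p-restricted factor λ_1 = (17, 8, 16, 14, 17, 12, 9, 16)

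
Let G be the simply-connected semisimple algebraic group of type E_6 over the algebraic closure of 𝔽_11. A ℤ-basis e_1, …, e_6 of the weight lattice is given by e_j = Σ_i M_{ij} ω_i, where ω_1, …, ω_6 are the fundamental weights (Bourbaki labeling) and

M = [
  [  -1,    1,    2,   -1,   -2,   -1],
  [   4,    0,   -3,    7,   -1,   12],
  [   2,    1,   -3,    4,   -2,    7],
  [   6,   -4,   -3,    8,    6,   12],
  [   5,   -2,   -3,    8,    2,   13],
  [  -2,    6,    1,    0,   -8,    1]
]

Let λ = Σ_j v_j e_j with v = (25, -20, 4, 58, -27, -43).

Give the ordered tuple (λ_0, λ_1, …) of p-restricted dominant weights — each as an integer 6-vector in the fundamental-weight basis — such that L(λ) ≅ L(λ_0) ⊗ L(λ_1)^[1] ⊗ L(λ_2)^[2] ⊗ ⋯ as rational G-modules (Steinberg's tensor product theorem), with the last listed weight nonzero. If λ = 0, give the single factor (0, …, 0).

Change of basis e → ω: c = M·v where v = (25, -20, 4, 58, -27, -43):
  c_1 = -1*25 + 1*-20 + 2*4 + -1*58 + -2*-27 + -1*-43 = 2
  c_2 = 4*25 + 0*-20 + -3*4 + 7*58 + -1*-27 + 12*-43 = 5
  c_3 = 2*25 + 1*-20 + -3*4 + 4*58 + -2*-27 + 7*-43 = 3
  c_4 = 6*25 + -4*-20 + -3*4 + 8*58 + 6*-27 + 12*-43 = 4
  c_5 = 5*25 + -2*-20 + -3*4 + 8*58 + 2*-27 + 13*-43 = 4
  c_6 = -2*25 + 6*-20 + 1*4 + 0*58 + -8*-27 + 1*-43 = 7
Base-11 expansion of each c_i:
  c_1 = 2 = 2·11^0
  c_2 = 5 = 5·11^0
  c_3 = 3 = 3·11^0
  c_4 = 4 = 4·11^0
  c_5 = 4 = 4·11^0
  c_6 = 7 = 7·11^0
p-restricted factor λ_0 = (2, 5, 3, 4, 4, 7)

((2, 5, 3, 4, 4, 7),)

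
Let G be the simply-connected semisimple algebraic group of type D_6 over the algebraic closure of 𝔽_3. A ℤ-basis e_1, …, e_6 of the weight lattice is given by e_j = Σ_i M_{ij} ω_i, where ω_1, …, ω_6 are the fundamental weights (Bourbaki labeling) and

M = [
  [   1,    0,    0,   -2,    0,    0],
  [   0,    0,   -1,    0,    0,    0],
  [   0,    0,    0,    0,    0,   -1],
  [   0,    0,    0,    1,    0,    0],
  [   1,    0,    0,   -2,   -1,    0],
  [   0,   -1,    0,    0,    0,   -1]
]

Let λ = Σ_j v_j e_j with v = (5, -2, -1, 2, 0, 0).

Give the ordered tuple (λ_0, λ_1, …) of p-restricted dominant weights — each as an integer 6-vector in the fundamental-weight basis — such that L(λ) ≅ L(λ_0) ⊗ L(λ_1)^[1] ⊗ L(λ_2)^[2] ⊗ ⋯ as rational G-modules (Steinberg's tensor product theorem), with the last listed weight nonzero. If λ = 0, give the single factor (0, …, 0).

ω-coordinates c = M·v, v = (5, -2, -1, 2, 0, 0):
  c_1 = 1*5 + 0*-2 + 0*-1 + -2*2 + 0*0 + 0*0 = 1
  c_2 = 0*5 + 0*-2 + -1*-1 + 0*2 + 0*0 + 0*0 = 1
  c_3 = 0*5 + 0*-2 + 0*-1 + 0*2 + 0*0 + -1*0 = 0
  c_4 = 0*5 + 0*-2 + 0*-1 + 1*2 + 0*0 + 0*0 = 2
  c_5 = 1*5 + 0*-2 + 0*-1 + -2*2 + -1*0 + 0*0 = 1
  c_6 = 0*5 + -1*-2 + 0*-1 + 0*2 + 0*0 + -1*0 = 2
p = 3; digits c_i = Σ_j d_{ij}·3^j, 0 ≤ d_{ij} < 3:
  c_1 = 1 = 1·3^0
  c_2 = 1 = 1·3^0
  c_3 = 0
  c_4 = 2 = 2·3^0
  c_5 = 1 = 1·3^0
  c_6 = 2 = 2·3^0
Factor λ_0 = (1, 1, 0, 2, 1, 2)

((1, 1, 0, 2, 1, 2),)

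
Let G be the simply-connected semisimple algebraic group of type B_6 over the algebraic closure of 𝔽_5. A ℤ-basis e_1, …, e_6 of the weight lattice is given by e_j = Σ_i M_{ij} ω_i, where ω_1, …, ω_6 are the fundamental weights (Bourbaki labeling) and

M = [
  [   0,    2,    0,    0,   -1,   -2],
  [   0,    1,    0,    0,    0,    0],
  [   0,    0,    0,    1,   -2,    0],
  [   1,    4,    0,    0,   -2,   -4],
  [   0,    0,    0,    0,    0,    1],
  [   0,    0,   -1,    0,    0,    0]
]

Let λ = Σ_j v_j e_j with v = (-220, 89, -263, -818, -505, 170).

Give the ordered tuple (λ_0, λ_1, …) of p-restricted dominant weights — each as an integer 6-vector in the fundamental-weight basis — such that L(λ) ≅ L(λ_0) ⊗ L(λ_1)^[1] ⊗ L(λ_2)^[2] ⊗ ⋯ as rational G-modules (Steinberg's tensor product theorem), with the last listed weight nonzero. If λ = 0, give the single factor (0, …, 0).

((3, 4, 2, 1, 0, 3), (3, 2, 3, 3, 4, 2), (3, 3, 2, 3, 1, 0), (2, 0, 1, 3, 1, 2))

Compute c_i = Σ_j M_{ij} v_j with v = (-220, 89, -263, -818, -505, 170):
  c_1 = (0)·(-220) + 2·89 + (0)·(-263) + (0)·(-818) + (-1)·(-505) + (-2)·(170) = 343
  c_2 = (0)·(-220) + 1·89 + (0)·(-263) + (0)·(-818) + (0)·(-505) + 0·170 = 89
  c_3 = (0)·(-220) + 0·89 + (0)·(-263) + (1)·(-818) + (-2)·(-505) + 0·170 = 192
  c_4 = (1)·(-220) + 4·89 + (0)·(-263) + (0)·(-818) + (-2)·(-505) + (-4)·(170) = 466
  c_5 = (0)·(-220) + 0·89 + (0)·(-263) + (0)·(-818) + (0)·(-505) + 1·170 = 170
  c_6 = (0)·(-220) + 0·89 + (-1)·(-263) + (0)·(-818) + (0)·(-505) + 0·170 = 263
Writing each c_i in base p = 5:
  c_1 = 343 = 3·5^0 + 3·5^1 + 3·5^2 + 2·5^3
  c_2 = 89 = 4·5^0 + 2·5^1 + 3·5^2
  c_3 = 192 = 2·5^0 + 3·5^1 + 2·5^2 + 1·5^3
  c_4 = 466 = 1·5^0 + 3·5^1 + 3·5^2 + 3·5^3
  c_5 = 170 = 0·5^0 + 4·5^1 + 1·5^2 + 1·5^3
  c_6 = 263 = 3·5^0 + 2·5^1 + 0·5^2 + 2·5^3
λ_0 = (3, 4, 2, 1, 0, 3)
λ_1 = (3, 2, 3, 3, 4, 2)
λ_2 = (3, 3, 2, 3, 1, 0)
λ_3 = (2, 0, 1, 3, 1, 2)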